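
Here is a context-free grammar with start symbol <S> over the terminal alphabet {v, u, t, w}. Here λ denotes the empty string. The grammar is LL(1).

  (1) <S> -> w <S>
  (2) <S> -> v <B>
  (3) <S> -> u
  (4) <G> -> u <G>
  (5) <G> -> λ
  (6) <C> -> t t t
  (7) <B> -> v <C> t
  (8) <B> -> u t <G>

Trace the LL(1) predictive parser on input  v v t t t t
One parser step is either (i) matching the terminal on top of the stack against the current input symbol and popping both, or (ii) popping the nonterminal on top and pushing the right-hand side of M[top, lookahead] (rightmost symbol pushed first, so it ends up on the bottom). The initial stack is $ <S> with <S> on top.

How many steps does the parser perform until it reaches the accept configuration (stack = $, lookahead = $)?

9

step 1: stack=$ <S>  input=v v t t t t $  — expand <S> -> v <B>
step 2: stack=$ <B> v  input=v v t t t t $  — match v
step 3: stack=$ <B>  input=v t t t t $  — expand <B> -> v <C> t
step 4: stack=$ t <C> v  input=v t t t t $  — match v
step 5: stack=$ t <C>  input=t t t t $  — expand <C> -> t t t
step 6: stack=$ t t t t  input=t t t t $  — match t
step 7: stack=$ t t t  input=t t t $  — match t
step 8: stack=$ t t  input=t t $  — match t
step 9: stack=$ t  input=t $  — match t
Accept reached after 9 steps.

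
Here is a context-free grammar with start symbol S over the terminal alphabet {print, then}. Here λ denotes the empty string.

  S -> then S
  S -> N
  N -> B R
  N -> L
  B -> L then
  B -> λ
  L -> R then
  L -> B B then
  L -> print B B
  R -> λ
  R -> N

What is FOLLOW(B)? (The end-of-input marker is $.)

{$, print, then}

FIRST(S): from S->then S we get {then}; from S->N we get {λ, print, then}. So FIRST(S) = {λ, print, then}.
FIRST(N): from N->B R we get {λ, print, then}; from N->L we get {print, then}. So FIRST(N) = {λ, print, then}.
FIRST(R): from R->λ we get {λ}; from R->N we get {λ, print, then}. So FIRST(R) = {λ, print, then}.
FIRST(B): from B->L then we get {print, then}; from B->λ we get {λ}. So FIRST(B) = {λ, print, then}.
FIRST(L): from L->R then we get {print, then}; from L->B B then we get {print, then}; from L->print B B we get {print}. So FIRST(L) = {print, then}.
FOLLOW(S) includes $ since S is the start symbol.
FOLLOW(S): in S->then S, the suffix after S is empty (adds nothing new). Thus FOLLOW(S) = {$}.
FOLLOW(N): in S->N, the suffix after N is empty, so FOLLOW(N) ⊇ FOLLOW(S) = {$}; in R->N, the suffix after N is empty, so FOLLOW(N) ⊇ FOLLOW(R) = {$, then}. Thus FOLLOW(N) = {$, then}.
FOLLOW(L): in N->L, the suffix after L is empty, so FOLLOW(L) ⊇ FOLLOW(N) = {$, then}; in B->L then, L is followed by then with FIRST {then}. Thus FOLLOW(L) = {$, then}.
FOLLOW(B): in N->B R, B is followed by R with FIRST {λ, print, then}; in N->B R, the suffix after B is nullable, so FOLLOW(B) ⊇ FOLLOW(N) = {$, then}; in L->B B then (occurrence 1), B is followed by B then with FIRST {print, then}; in L->B B then (occurrence 2), B is followed by then with FIRST {then}; in L->print B B (occurrence 1), B is followed by B with FIRST {λ, print, then}; in L->print B B (occurrence 1), the suffix after B is nullable, so FOLLOW(B) ⊇ FOLLOW(L) = {$, then}; in L->print B B (occurrence 2), the suffix after B is empty, so FOLLOW(B) ⊇ FOLLOW(L) = {$, then}. Thus FOLLOW(B) = {$, print, then}.
FOLLOW(R): in N->B R, the suffix after R is empty, so FOLLOW(R) ⊇ FOLLOW(N) = {$, then}; in L->R then, R is followed by then with FIRST {then}. Thus FOLLOW(R) = {$, then}.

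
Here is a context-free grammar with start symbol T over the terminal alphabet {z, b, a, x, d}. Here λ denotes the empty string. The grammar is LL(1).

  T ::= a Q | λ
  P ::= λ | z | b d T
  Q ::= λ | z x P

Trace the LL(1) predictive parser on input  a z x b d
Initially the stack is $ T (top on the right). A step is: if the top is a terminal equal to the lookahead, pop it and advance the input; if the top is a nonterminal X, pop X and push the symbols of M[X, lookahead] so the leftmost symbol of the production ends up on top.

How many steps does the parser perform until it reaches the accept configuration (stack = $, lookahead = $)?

9

step 1: stack=$ T  input=a z x b d $  — expand T ::= a Q
step 2: stack=$ Q a  input=a z x b d $  — match a
step 3: stack=$ Q  input=z x b d $  — expand Q ::= z x P
step 4: stack=$ P x z  input=z x b d $  — match z
step 5: stack=$ P x  input=x b d $  — match x
step 6: stack=$ P  input=b d $  — expand P ::= b d T
step 7: stack=$ T d b  input=b d $  — match b
step 8: stack=$ T d  input=d $  — match d
step 9: stack=$ T  input=$  — expand T ::= λ
Accept reached after 9 steps.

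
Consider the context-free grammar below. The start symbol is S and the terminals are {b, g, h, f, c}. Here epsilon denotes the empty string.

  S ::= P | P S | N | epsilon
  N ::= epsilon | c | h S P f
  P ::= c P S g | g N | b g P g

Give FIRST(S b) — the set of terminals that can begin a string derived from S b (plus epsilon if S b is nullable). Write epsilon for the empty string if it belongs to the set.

{b, c, g, h}

FIRST(N): from N::=epsilon we get {epsilon}; from N::=c we get {c}; from N::=h S P f we get {h}. So FIRST(N) = {epsilon, c, h}.
FIRST(P): from P::=c P S g we get {c}; from P::=g N we get {g}; from P::=b g P g we get {b}. So FIRST(P) = {b, c, g}.
FIRST(S): from S::=P we get {b, c, g}; from S::=P S we get {b, c, g}; from S::=N we get {epsilon, c, h}; from S::=epsilon we get {epsilon}. So FIRST(S) = {epsilon, b, c, g, h}.
FIRST(S b): take FIRST of each symbol in turn, carrying on past any symbol whose FIRST contains epsilon; result {b, c, g, h}.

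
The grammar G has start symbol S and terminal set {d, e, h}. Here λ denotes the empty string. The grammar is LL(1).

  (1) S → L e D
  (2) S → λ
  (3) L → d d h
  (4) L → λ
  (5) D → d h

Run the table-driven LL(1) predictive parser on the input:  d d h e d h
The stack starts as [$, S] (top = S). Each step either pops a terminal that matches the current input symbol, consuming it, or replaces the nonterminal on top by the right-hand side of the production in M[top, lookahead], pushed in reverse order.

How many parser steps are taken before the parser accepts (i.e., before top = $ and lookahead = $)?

9

     Stack        Input          Action
  1  $ S          d d h e d h $  expand S → L e D
  2  $ D e L      d d h e d h $  expand L → d d h
  3  $ D e h d d  d d h e d h $  match d
  4  $ D e h d    d h e d h $    match d
  5  $ D e h      h e d h $      match h
  6  $ D e        e d h $        match e
  7  $ D          d h $          expand D → d h
  8  $ h d        d h $          match d
  9  $ h          h $            match h
Accept reached after 9 steps.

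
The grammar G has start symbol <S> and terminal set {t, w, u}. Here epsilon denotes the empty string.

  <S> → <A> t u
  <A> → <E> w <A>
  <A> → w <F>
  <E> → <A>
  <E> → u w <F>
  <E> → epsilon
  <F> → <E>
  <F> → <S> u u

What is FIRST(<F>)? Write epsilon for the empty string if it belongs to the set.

FIRST(<S>): from <S>→<A> t u we get {u, w}. So FIRST(<S>) = {u, w}.
FIRST(<A>): from <A>→<E> w <A> we get {u, w}; from <A>→w <F> we get {w}. So FIRST(<A>) = {u, w}.
FIRST(<E>): from <E>→<A> we get {u, w}; from <E>→u w <F> we get {u}; from <E>→epsilon we get {epsilon}. So FIRST(<E>) = {epsilon, u, w}.
FIRST(<F>): from <F>→<E> we get {epsilon, u, w}; from <F>→<S> u u we get {u, w}. So FIRST(<F>) = {epsilon, u, w}.

{epsilon, u, w}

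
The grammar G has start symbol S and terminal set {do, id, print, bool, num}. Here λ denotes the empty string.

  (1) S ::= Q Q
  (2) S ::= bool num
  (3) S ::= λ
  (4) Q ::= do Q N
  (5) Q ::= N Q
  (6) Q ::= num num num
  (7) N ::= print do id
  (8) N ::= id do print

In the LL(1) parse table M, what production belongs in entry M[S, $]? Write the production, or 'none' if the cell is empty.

S ::= λ

FIRST(N): from N::=print do id we get {print}; from N::=id do print we get {id}. So FIRST(N) = {id, print}.
FIRST(Q): from Q::=do Q N we get {do}; from Q::=N Q we get {id, print}; from Q::=num num num we get {num}. So FIRST(Q) = {do, id, num, print}.
FIRST(S): from S::=Q Q we get {do, id, num, print}; from S::=bool num we get {bool}; from S::=λ we get {λ}. So FIRST(S) = {λ, bool, do, id, num, print}.
FOLLOW(S) includes $ since S is the start symbol.
FOLLOW(S): S appears on no right-hand side. Thus FOLLOW(S) = {$}.
For S ::= Q Q: FIRST(Q Q) = {do, id, num, print}, so it goes in M[S, t] for t ∈ {do, id, num, print}.
For S ::= bool num: FIRST(bool num) = {bool}, so it goes in M[S, t] for t ∈ {bool}.
For S ::= λ: FIRST(λ) = {λ}, so it goes in M[S, t] for t ∈ {}; since λ ∈ FIRST, also for every t ∈ FOLLOW(S) = {$}.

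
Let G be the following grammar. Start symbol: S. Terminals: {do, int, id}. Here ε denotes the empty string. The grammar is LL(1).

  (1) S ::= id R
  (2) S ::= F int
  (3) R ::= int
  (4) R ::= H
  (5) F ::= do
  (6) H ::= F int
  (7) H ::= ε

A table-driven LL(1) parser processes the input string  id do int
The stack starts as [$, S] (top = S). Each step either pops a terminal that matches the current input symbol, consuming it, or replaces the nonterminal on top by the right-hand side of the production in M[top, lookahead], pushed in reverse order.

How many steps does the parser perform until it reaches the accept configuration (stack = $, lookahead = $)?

7

step 1: stack=$ S  input=id do int $  — expand S ::= id R
step 2: stack=$ R id  input=id do int $  — match id
step 3: stack=$ R  input=do int $  — expand R ::= H
step 4: stack=$ H  input=do int $  — expand H ::= F int
step 5: stack=$ int F  input=do int $  — expand F ::= do
step 6: stack=$ int do  input=do int $  — match do
step 7: stack=$ int  input=int $  — match int
Accept reached after 7 steps.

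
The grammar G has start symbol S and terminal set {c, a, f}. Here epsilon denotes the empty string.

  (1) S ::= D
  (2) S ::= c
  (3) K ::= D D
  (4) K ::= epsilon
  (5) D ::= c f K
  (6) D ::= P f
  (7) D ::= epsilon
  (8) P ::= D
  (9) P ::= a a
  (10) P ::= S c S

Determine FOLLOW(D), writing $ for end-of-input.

{$, a, c, f}

FIRST(S) = {epsilon, a, c, f}  (via D)
FIRST(K) = {epsilon, a, c, f}  (via D D)
FIRST(D) = {epsilon, a, c, f}  (via P f)
FIRST(P) = {epsilon, a, c, f}  (via D, S c S)
FOLLOW(S) includes $ since S is the start symbol.
FOLLOW(P): in D::=P f, P is followed by f with FIRST {f}. Thus FOLLOW(P) = {f}.
FOLLOW(S): in P::=S c S (occurrence 1), S is followed by c S with FIRST {c}; in P::=S c S (occurrence 2), the suffix after S is empty, so FOLLOW(S) ⊇ FOLLOW(P) = {f}. Thus FOLLOW(S) = {$, c, f}.
FOLLOW(K): in D::=c f K, the suffix after K is empty, so FOLLOW(K) ⊇ FOLLOW(D) = {$, a, c, f}. Thus FOLLOW(K) = {$, a, c, f}.
FOLLOW(D): in S::=D, the suffix after D is empty, so FOLLOW(D) ⊇ FOLLOW(S) = {$, c, f}; in K::=D D (occurrence 1), D is followed by D with FIRST {epsilon, a, c, f}; in K::=D D (occurrence 1), the suffix after D is nullable, so FOLLOW(D) ⊇ FOLLOW(K) = {$, a, c, f}; in K::=D D (occurrence 2), the suffix after D is empty, so FOLLOW(D) ⊇ FOLLOW(K) = {$, a, c, f}; in P::=D, the suffix after D is empty, so FOLLOW(D) ⊇ FOLLOW(P) = {f}. Thus FOLLOW(D) = {$, a, c, f}.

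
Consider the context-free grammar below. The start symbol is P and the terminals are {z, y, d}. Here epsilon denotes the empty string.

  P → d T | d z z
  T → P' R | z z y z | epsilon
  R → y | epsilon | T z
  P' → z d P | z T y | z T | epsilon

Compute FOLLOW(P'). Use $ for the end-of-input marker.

FIRST(P): from P→d T we get {d}; from P→d z z we get {d}. So FIRST(P) = {d}.
FIRST(P'): from P'→z d P we get {z}; from P'→z T y we get {z}; from P'→z T we get {z}; from P'→epsilon we get {epsilon}. So FIRST(P') = {epsilon, z}.
FIRST(T): from T→P' R we get {epsilon, y, z}; from T→z z y z we get {z}; from T→epsilon we get {epsilon}. So FIRST(T) = {epsilon, y, z}.
FIRST(R): from R→y we get {y}; from R→epsilon we get {epsilon}; from R→T z we get {y, z}. So FIRST(R) = {epsilon, y, z}.
FOLLOW(P) includes $ since P is the start symbol.
FOLLOW(P): in P'→z d P, the suffix after P is empty, so FOLLOW(P) ⊇ FOLLOW(P') = {$, y, z}. Thus FOLLOW(P) = {$, y, z}.
FOLLOW(T): in P→d T, the suffix after T is empty, so FOLLOW(T) ⊇ FOLLOW(P) = {$, y, z}; in R→T z, T is followed by z with FIRST {z}; in P'→z T y, T is followed by y with FIRST {y}; in P'→z T, the suffix after T is empty, so FOLLOW(T) ⊇ FOLLOW(P') = {$, y, z}. Thus FOLLOW(T) = {$, y, z}.
FOLLOW(R): in T→P' R, the suffix after R is empty, so FOLLOW(R) ⊇ FOLLOW(T) = {$, y, z}. Thus FOLLOW(R) = {$, y, z}.
FOLLOW(P'): in T→P' R, P' is followed by R with FIRST {epsilon, y, z}; in T→P' R, the suffix after P' is nullable, so FOLLOW(P') ⊇ FOLLOW(T) = {$, y, z}. Thus FOLLOW(P') = {$, y, z}.

{$, y, z}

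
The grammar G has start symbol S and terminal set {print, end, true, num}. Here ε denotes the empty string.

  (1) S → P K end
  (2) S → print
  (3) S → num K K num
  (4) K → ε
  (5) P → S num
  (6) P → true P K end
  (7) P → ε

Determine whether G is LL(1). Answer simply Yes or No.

No

FIRST(S) = {end, num, print, true}
FIRST(K) = {ε}
FIRST(P) = {ε, end, num, print, true}
FOLLOW(S) = {$, num}
FOLLOW(K) = {end, num}
FOLLOW(P) = {end}
Cell M[P, end] receives both P → S num and P → ε — the grammar is not LL(1).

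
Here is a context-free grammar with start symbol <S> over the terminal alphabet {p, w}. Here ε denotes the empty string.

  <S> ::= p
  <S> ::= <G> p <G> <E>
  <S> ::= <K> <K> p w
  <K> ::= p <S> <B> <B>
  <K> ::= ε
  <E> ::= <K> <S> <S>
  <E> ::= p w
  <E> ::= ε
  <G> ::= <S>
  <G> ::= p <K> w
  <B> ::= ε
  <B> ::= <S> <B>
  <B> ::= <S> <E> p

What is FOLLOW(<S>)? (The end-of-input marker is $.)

FIRST(<K>) = {ε, p}
FIRST(<S>) = {p}  (via <G> p <G> <E>, <K> <K> p w)
FIRST(<E>) = {ε, p}  (via <K> <S> <S>)
FIRST(<G>) = {p}  (via <S>)
FIRST(<B>) = {ε, p}  (via <S> <B>, <S> <E> p)
FOLLOW(<S>) includes $ since <S> is the start symbol.
FOLLOW(<K>): in <S>::=<K> <K> p w (occurrence 1), <K> is followed by <K> p w with FIRST {p}; in <S>::=<K> <K> p w (occurrence 2), <K> is followed by p w with FIRST {p}; in <E>::=<K> <S> <S>, <K> is followed by <S> <S> with FIRST {p}; in <G>::=p <K> w, <K> is followed by w with FIRST {w}. Thus FOLLOW(<K>) = {p, w}.
FOLLOW(<B>): in <K>::=p <S> <B> <B> (occurrence 1), <B> is followed by <B> with FIRST {ε, p}; in <K>::=p <S> <B> <B> (occurrence 1), the suffix after <B> is nullable, so FOLLOW(<B>) ⊇ FOLLOW(<K>) = {p, w}; in <K>::=p <S> <B> <B> (occurrence 2), the suffix after <B> is empty, so FOLLOW(<B>) ⊇ FOLLOW(<K>) = {p, w}; in <B>::=<S> <B>, the suffix after <B> is empty (adds nothing new). Thus FOLLOW(<B>) = {p, w}.
FOLLOW(<S>): in <K>::=p <S> <B> <B>, <S> is followed by <B> <B> with FIRST {ε, p}; in <K>::=p <S> <B> <B>, the suffix after <S> is nullable, so FOLLOW(<S>) ⊇ FOLLOW(<K>) = {p, w}; in <E>::=<K> <S> <S> (occurrence 1), <S> is followed by <S> with FIRST {p}; in <E>::=<K> <S> <S> (occurrence 2), the suffix after <S> is empty, so FOLLOW(<S>) ⊇ FOLLOW(<E>) = {$, p, w}; in <G>::=<S>, the suffix after <S> is empty, so FOLLOW(<S>) ⊇ FOLLOW(<G>) = {$, p, w}; in <B>::=<S> <B>, <S> is followed by <B> with FIRST {ε, p}; in <B>::=<S> <B>, the suffix after <S> is nullable, so FOLLOW(<S>) ⊇ FOLLOW(<B>) = {p, w}; in <B>::=<S> <E> p, <S> is followed by <E> p with FIRST {p}. Thus FOLLOW(<S>) = {$, p, w}.
FOLLOW(<E>): in <S>::=<G> p <G> <E>, the suffix after <E> is empty, so FOLLOW(<E>) ⊇ FOLLOW(<S>) = {$, p, w}; in <B>::=<S> <E> p, <E> is followed by p with FIRST {p}. Thus FOLLOW(<E>) = {$, p, w}.
FOLLOW(<G>): in <S>::=<G> p <G> <E> (occurrence 1), <G> is followed by p <G> <E> with FIRST {p}; in <S>::=<G> p <G> <E> (occurrence 2), <G> is followed by <E> with FIRST {ε, p}; in <S>::=<G> p <G> <E> (occurrence 2), the suffix after <G> is nullable, so FOLLOW(<G>) ⊇ FOLLOW(<S>) = {$, p, w}. Thus FOLLOW(<G>) = {$, p, w}.

{$, p, w}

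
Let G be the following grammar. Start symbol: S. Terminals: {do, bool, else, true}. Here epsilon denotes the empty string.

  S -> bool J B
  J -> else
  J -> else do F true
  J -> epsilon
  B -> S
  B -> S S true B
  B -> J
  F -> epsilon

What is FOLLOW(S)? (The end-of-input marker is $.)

{$, bool, true}

FIRST(S): from S->bool J B we get {bool}. So FIRST(S) = {bool}.
FIRST(J): from J->else we get {else}; from J->else do F true we get {else}; from J->epsilon we get {epsilon}. So FIRST(J) = {epsilon, else}.
FIRST(F): from F->epsilon we get {epsilon}. So FIRST(F) = {epsilon}.
FIRST(B): from B->S we get {bool}; from B->S S true B we get {bool}; from B->J we get {epsilon, else}. So FIRST(B) = {epsilon, bool, else}.
FOLLOW(S) includes $ since S is the start symbol.
FOLLOW(F): in J->else do F true, F is followed by true with FIRST {true}. Thus FOLLOW(F) = {true}.
FOLLOW(S): in B->S, the suffix after S is empty, so FOLLOW(S) ⊇ FOLLOW(B) = {$, bool, true}; in B->S S true B (occurrence 1), S is followed by S true B with FIRST {bool}; in B->S S true B (occurrence 2), S is followed by true B with FIRST {true}. Thus FOLLOW(S) = {$, bool, true}.
FOLLOW(B): in S->bool J B, the suffix after B is empty, so FOLLOW(B) ⊇ FOLLOW(S) = {$, bool, true}; in B->S S true B, the suffix after B is empty (adds nothing new). Thus FOLLOW(B) = {$, bool, true}.
FOLLOW(J): in S->bool J B, J is followed by B with FIRST {epsilon, bool, else}; in S->bool J B, the suffix after J is nullable, so FOLLOW(J) ⊇ FOLLOW(S) = {$, bool, true}; in B->J, the suffix after J is empty, so FOLLOW(J) ⊇ FOLLOW(B) = {$, bool, true}. Thus FOLLOW(J) = {$, bool, else, true}.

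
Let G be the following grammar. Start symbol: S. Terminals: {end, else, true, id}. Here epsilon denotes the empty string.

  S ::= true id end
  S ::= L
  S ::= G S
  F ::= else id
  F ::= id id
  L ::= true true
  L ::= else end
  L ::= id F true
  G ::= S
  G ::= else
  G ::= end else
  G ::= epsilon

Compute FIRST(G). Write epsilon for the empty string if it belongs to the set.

{epsilon, else, end, id, true}

FIRST(F): from F::=else id we get {else}; from F::=id id we get {id}. So FIRST(F) = {else, id}.
FIRST(L): from L::=true true we get {true}; from L::=else end we get {else}; from L::=id F true we get {id}. So FIRST(L) = {else, id, true}.
FIRST(S): from S::=true id end we get {true}; from S::=L we get {else, id, true}; from S::=G S we get {else, end, id, true}. So FIRST(S) = {else, end, id, true}.
FIRST(G): from G::=S we get {else, end, id, true}; from G::=else we get {else}; from G::=end else we get {end}; from G::=epsilon we get {epsilon}. So FIRST(G) = {epsilon, else, end, id, true}.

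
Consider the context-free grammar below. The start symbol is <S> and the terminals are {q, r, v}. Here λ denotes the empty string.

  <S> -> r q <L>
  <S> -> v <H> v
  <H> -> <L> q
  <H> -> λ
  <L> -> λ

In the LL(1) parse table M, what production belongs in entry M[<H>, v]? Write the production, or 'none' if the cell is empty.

<H> -> λ

FIRST(<S>) = {r, v}
FIRST(<L>) = {λ}
FIRST(<H>) = {λ, q}  (via <L> q)
FOLLOW(<S>) includes $ since <S> is the start symbol.
FOLLOW(<H>): in <S>->v <H> v, <H> is followed by v with FIRST {v}. Thus FOLLOW(<H>) = {v}.
For <H> -> <L> q: FIRST(<L> q) = {q}, so it goes in M[<H>, t] for t ∈ {q}.
For <H> -> λ: FIRST(λ) = {λ}, so it goes in M[<H>, t] for t ∈ {}; since λ ∈ FIRST, also for every t ∈ FOLLOW(<H>) = {v}.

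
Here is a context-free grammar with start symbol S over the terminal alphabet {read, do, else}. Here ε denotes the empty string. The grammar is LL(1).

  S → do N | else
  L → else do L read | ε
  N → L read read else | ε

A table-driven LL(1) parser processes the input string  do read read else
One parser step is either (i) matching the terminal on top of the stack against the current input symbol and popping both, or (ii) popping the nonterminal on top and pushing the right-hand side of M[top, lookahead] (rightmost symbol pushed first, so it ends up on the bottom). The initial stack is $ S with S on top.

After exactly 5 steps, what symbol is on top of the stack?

step 1: stack=$ S  input=do read read else $  — expand S → do N
step 2: stack=$ N do  input=do read read else $  — match do
step 3: stack=$ N  input=read read else $  — expand N → L read read else
step 4: stack=$ else read read L  input=read read else $  — expand L → ε
step 5: stack=$ else read read  input=read read else $  — match read
Stack after step 5: $ else read (top = read).

read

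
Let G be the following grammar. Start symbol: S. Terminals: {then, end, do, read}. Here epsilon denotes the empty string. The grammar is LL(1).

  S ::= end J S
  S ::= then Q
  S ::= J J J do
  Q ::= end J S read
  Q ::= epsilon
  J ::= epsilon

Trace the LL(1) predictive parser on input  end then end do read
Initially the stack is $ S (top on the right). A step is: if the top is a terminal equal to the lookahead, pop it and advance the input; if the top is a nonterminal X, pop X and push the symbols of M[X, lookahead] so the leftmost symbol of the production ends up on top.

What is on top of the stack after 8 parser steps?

S

     Stack           Input                   Action
  1  $ S             end then end do read $  expand S ::= end J S
  2  $ S J end       end then end do read $  match end
  3  $ S J           then end do read $      expand J ::= epsilon
  4  $ S             then end do read $      expand S ::= then Q
  5  $ Q then        then end do read $      match then
  6  $ Q             end do read $           expand Q ::= end J S read
  7  $ read S J end  end do read $           match end
  8  $ read S J      do read $               expand J ::= epsilon
Stack after step 8: $ read S (top = S).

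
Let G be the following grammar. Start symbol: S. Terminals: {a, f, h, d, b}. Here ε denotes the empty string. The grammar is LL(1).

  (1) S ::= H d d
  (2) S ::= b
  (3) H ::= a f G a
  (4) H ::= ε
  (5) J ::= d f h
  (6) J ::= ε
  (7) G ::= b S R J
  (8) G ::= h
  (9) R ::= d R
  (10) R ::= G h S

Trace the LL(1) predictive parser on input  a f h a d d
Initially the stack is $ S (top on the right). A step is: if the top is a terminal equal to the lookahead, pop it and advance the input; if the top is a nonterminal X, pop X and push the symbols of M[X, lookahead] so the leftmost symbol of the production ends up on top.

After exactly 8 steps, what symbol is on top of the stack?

d

step 1: stack=$ S  input=a f h a d d $  — expand S ::= H d d
step 2: stack=$ d d H  input=a f h a d d $  — expand H ::= a f G a
step 3: stack=$ d d a G f a  input=a f h a d d $  — match a
step 4: stack=$ d d a G f  input=f h a d d $  — match f
step 5: stack=$ d d a G  input=h a d d $  — expand G ::= h
step 6: stack=$ d d a h  input=h a d d $  — match h
step 7: stack=$ d d a  input=a d d $  — match a
step 8: stack=$ d d  input=d d $  — match d
Stack after step 8: $ d (top = d).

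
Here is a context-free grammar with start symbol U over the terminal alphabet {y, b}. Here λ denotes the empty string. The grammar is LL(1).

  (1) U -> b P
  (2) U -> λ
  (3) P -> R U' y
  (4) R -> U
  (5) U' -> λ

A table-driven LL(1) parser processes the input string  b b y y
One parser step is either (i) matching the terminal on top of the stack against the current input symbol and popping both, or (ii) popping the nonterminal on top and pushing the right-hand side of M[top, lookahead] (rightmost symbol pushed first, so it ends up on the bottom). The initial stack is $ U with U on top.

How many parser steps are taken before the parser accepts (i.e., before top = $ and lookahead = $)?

13

      Stack          Input      Action
   1  $ U            b b y y $  expand U -> b P
   2  $ P b          b b y y $  match b
   3  $ P            b y y $    expand P -> R U' y
   4  $ y U' R       b y y $    expand R -> U
   5  $ y U' U       b y y $    expand U -> b P
   6  $ y U' P b     b y y $    match b
   7  $ y U' P       y y $      expand P -> R U' y
   8  $ y U' y U' R  y y $      expand R -> U
   9  $ y U' y U' U  y y $      expand U -> λ
  10  $ y U' y U'    y y $      expand U' -> λ
  11  $ y U' y       y y $      match y
  12  $ y U'         y $        expand U' -> λ
  13  $ y            y $        match y
Accept reached after 13 steps.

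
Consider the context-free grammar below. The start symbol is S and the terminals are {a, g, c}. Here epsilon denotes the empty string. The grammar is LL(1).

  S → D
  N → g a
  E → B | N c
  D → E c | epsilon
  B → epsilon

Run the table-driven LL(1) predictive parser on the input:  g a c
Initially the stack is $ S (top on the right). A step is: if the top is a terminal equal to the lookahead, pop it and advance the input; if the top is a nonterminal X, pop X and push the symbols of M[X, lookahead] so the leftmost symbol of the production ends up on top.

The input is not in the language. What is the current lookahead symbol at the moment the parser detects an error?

$

step 1: stack=$ S  input=g a c $  — expand S → D
step 2: stack=$ D  input=g a c $  — expand D → E c
step 3: stack=$ c E  input=g a c $  — expand E → N c
step 4: stack=$ c c N  input=g a c $  — expand N → g a
step 5: stack=$ c c a g  input=g a c $  — match g
step 6: stack=$ c c a  input=a c $  — match a
step 7: stack=$ c c  input=c $  — match c
step 8: stack=$ c  input=$  — error: top is terminal c but lookahead is $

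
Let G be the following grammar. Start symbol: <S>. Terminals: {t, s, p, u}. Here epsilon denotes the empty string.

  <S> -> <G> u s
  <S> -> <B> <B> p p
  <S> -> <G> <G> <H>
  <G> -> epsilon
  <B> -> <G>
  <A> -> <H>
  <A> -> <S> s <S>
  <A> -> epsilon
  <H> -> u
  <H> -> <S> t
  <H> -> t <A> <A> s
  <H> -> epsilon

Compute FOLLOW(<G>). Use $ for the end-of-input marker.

{$, p, s, t, u}

FIRST(<G>): from <G>->epsilon we get {epsilon}. So FIRST(<G>) = {epsilon}.
FIRST(<B>): from <B>-><G> we get {epsilon}. So FIRST(<B>) = {epsilon}.
FIRST(<S>): from <S>-><G> u s we get {u}; from <S>-><B> <B> p p we get {p}; from <S>-><G> <G> <H> we get {epsilon, p, t, u}. So FIRST(<S>) = {epsilon, p, t, u}.
FIRST(<H>): from <H>->u we get {u}; from <H>-><S> t we get {p, t, u}; from <H>->t <A> <A> s we get {t}; from <H>->epsilon we get {epsilon}. So FIRST(<H>) = {epsilon, p, t, u}.
FIRST(<A>): from <A>-><H> we get {epsilon, p, t, u}; from <A>-><S> s <S> we get {p, s, t, u}; from <A>->epsilon we get {epsilon}. So FIRST(<A>) = {epsilon, p, s, t, u}.
FOLLOW(<S>) includes $ since <S> is the start symbol.
FOLLOW(<B>): in <S>-><B> <B> p p (occurrence 1), <B> is followed by <B> p p with FIRST {p}; in <S>-><B> <B> p p (occurrence 2), <B> is followed by p p with FIRST {p}. Thus FOLLOW(<B>) = {p}.
FOLLOW(<A>): in <H>->t <A> <A> s (occurrence 1), <A> is followed by <A> s with FIRST {p, s, t, u}; in <H>->t <A> <A> s (occurrence 2), <A> is followed by s with FIRST {s}. Thus FOLLOW(<A>) = {p, s, t, u}.
FOLLOW(<S>): in <A>-><S> s <S> (occurrence 1), <S> is followed by s <S> with FIRST {s}; in <A>-><S> s <S> (occurrence 2), the suffix after <S> is empty, so FOLLOW(<S>) ⊇ FOLLOW(<A>) = {p, s, t, u}; in <H>-><S> t, <S> is followed by t with FIRST {t}. Thus FOLLOW(<S>) = {$, p, s, t, u}.
FOLLOW(<G>): in <S>-><G> u s, <G> is followed by u s with FIRST {u}; in <S>-><G> <G> <H> (occurrence 1), <G> is followed by <G> <H> with FIRST {epsilon, p, t, u}; in <S>-><G> <G> <H> (occurrence 1), the suffix after <G> is nullable, so FOLLOW(<G>) ⊇ FOLLOW(<S>) = {$, p, s, t, u}; in <S>-><G> <G> <H> (occurrence 2), <G> is followed by <H> with FIRST {epsilon, p, t, u}; in <S>-><G> <G> <H> (occurrence 2), the suffix after <G> is nullable, so FOLLOW(<G>) ⊇ FOLLOW(<S>) = {$, p, s, t, u}; in <B>-><G>, the suffix after <G> is empty, so FOLLOW(<G>) ⊇ FOLLOW(<B>) = {p}. Thus FOLLOW(<G>) = {$, p, s, t, u}.
FOLLOW(<H>): in <S>-><G> <G> <H>, the suffix after <H> is empty, so FOLLOW(<H>) ⊇ FOLLOW(<S>) = {$, p, s, t, u}; in <A>-><H>, the suffix after <H> is empty, so FOLLOW(<H>) ⊇ FOLLOW(<A>) = {p, s, t, u}. Thus FOLLOW(<H>) = {$, p, s, t, u}.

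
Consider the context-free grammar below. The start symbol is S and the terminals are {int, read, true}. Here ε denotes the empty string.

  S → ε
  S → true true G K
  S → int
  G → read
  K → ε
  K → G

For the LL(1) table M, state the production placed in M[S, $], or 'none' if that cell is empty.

FIRST(S) = {ε, int, true}
FIRST(G) = {read}
FIRST(K) = {ε, read}  (via G)
FOLLOW(S) includes $ since S is the start symbol.
FOLLOW(S): S appears on no right-hand side. Thus FOLLOW(S) = {$}.
For S → ε: FIRST(ε) = {ε}, so it goes in M[S, t] for t ∈ {}; since ε ∈ FIRST, also for every t ∈ FOLLOW(S) = {$}.
For S → true true G K: FIRST(true true G K) = {true}, so it goes in M[S, t] for t ∈ {true}.
For S → int: FIRST(int) = {int}, so it goes in M[S, t] for t ∈ {int}.

S → ε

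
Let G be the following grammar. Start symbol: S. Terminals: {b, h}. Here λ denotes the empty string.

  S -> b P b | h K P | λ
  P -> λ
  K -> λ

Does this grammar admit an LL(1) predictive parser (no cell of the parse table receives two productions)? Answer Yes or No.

Yes

FIRST(S) = {λ, b, h}
FIRST(P) = {λ}
FIRST(K) = {λ}
FOLLOW(S) = {$}
FOLLOW(P) = {$, b}
FOLLOW(K) = {$}
Each cell of M receives at most one production.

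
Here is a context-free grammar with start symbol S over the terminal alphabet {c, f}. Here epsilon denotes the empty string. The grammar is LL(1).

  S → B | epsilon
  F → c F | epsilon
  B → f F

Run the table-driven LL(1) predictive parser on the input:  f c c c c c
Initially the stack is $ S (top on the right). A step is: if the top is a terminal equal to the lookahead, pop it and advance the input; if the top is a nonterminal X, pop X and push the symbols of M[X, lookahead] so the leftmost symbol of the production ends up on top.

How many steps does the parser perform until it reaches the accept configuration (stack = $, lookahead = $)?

      Stack  Input          Action
   1  $ S    f c c c c c $  expand S → B
   2  $ B    f c c c c c $  expand B → f F
   3  $ F f  f c c c c c $  match f
   4  $ F    c c c c c $    expand F → c F
   5  $ F c  c c c c c $    match c
   6  $ F    c c c c $      expand F → c F
   7  $ F c  c c c c $      match c
   8  $ F    c c c $        expand F → c F
   9  $ F c  c c c $        match c
  10  $ F    c c $          expand F → c F
  11  $ F c  c c $          match c
  12  $ F    c $            expand F → c F
  13  $ F c  c $            match c
  14  $ F    $              expand F → epsilon
Accept reached after 14 steps.

14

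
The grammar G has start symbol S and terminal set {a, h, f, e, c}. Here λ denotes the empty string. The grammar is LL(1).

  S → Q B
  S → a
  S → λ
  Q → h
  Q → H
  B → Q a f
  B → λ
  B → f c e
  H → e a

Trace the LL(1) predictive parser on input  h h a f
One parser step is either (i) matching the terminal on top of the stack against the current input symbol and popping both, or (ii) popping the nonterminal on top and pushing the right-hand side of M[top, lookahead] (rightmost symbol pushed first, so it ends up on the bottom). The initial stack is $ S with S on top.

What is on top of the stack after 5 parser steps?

     Stack    Input      Action
  1  $ S      h h a f $  expand S → Q B
  2  $ B Q    h h a f $  expand Q → h
  3  $ B h    h h a f $  match h
  4  $ B      h a f $    expand B → Q a f
  5  $ f a Q  h a f $    expand Q → h
Stack after step 5: $ f a h (top = h).

h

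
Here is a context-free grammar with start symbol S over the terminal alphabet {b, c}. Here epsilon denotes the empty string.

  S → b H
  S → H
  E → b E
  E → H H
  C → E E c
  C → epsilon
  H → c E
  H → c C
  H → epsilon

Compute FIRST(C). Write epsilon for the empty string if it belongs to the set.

FIRST(H) = {epsilon, c}
FIRST(S) = {epsilon, b, c}  (via H)
FIRST(E) = {epsilon, b, c}  (via H H)
FIRST(C) = {epsilon, b, c}  (via E E c)

{epsilon, b, c}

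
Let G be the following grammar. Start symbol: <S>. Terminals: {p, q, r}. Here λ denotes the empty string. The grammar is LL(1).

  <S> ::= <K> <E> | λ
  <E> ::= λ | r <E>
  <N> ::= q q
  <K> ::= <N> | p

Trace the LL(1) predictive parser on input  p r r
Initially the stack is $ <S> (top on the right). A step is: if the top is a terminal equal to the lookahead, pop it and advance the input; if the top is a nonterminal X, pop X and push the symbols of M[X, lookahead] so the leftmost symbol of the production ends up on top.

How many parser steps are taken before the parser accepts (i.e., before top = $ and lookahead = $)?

8

step 1: stack=$ <S>  input=p r r $  — expand <S> ::= <K> <E>
step 2: stack=$ <E> <K>  input=p r r $  — expand <K> ::= p
step 3: stack=$ <E> p  input=p r r $  — match p
step 4: stack=$ <E>  input=r r $  — expand <E> ::= r <E>
step 5: stack=$ <E> r  input=r r $  — match r
step 6: stack=$ <E>  input=r $  — expand <E> ::= r <E>
step 7: stack=$ <E> r  input=r $  — match r
step 8: stack=$ <E>  input=$  — expand <E> ::= λ
Accept reached after 8 steps.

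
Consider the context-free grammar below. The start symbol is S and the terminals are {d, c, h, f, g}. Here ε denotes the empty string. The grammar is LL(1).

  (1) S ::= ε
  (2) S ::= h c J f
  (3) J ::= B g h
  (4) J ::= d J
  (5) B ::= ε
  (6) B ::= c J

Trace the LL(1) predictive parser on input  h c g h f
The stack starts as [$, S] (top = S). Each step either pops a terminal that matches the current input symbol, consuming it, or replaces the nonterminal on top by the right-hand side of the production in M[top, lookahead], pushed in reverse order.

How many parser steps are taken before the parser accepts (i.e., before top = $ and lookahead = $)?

8

step 1: stack=$ S  input=h c g h f $  — expand S ::= h c J f
step 2: stack=$ f J c h  input=h c g h f $  — match h
step 3: stack=$ f J c  input=c g h f $  — match c
step 4: stack=$ f J  input=g h f $  — expand J ::= B g h
step 5: stack=$ f h g B  input=g h f $  — expand B ::= ε
step 6: stack=$ f h g  input=g h f $  — match g
step 7: stack=$ f h  input=h f $  — match h
step 8: stack=$ f  input=f $  — match f
Accept reached after 8 steps.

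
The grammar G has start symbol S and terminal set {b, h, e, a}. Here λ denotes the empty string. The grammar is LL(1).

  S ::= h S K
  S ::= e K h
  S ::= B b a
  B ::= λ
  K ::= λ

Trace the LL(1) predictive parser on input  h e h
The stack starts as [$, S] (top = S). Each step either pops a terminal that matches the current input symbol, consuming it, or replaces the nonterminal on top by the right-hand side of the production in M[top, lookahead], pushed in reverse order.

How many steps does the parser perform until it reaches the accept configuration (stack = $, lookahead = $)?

step 1: stack=$ S  input=h e h $  — expand S ::= h S K
step 2: stack=$ K S h  input=h e h $  — match h
step 3: stack=$ K S  input=e h $  — expand S ::= e K h
step 4: stack=$ K h K e  input=e h $  — match e
step 5: stack=$ K h K  input=h $  — expand K ::= λ
step 6: stack=$ K h  input=h $  — match h
step 7: stack=$ K  input=$  — expand K ::= λ
Accept reached after 7 steps.

7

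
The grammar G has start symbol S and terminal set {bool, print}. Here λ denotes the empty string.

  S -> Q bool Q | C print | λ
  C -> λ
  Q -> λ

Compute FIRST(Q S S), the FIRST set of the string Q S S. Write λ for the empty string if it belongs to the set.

FIRST(C) = {λ}
FIRST(Q) = {λ}
FIRST(S) = {λ, bool, print}  (via Q bool Q, C print)
FIRST(Q S S): take FIRST of each symbol in turn, carrying on past any symbol whose FIRST contains λ; result {λ, bool, print}.

{λ, bool, print}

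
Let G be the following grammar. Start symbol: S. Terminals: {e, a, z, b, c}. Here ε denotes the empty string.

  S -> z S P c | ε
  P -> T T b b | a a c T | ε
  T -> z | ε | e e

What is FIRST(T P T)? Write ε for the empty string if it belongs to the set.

FIRST(S) = {ε, z}
FIRST(T) = {ε, e, z}
FIRST(P) = {ε, a, b, e, z}  (via T T b b)
FIRST(T P T): take FIRST of each symbol in turn, carrying on past any symbol whose FIRST contains ε; result {ε, a, b, e, z}.

{ε, a, b, e, z}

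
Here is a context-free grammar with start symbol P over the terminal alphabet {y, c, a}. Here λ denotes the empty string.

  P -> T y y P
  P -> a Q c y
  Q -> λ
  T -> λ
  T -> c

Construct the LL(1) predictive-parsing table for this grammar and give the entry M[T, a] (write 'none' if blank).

FIRST(Q): from Q->λ we get {λ}. So FIRST(Q) = {λ}.
FIRST(T): from T->λ we get {λ}; from T->c we get {c}. So FIRST(T) = {λ, c}.
FIRST(P): from P->T y y P we get {c, y}; from P->a Q c y we get {a}. So FIRST(P) = {a, c, y}.
FOLLOW(P) includes $ since P is the start symbol.
FOLLOW(T): in P->T y y P, T is followed by y y P with FIRST {y}. Thus FOLLOW(T) = {y}.
For T -> λ: FIRST(λ) = {λ}, so it goes in M[T, t] for t ∈ {}; since λ ∈ FIRST, also for every t ∈ FOLLOW(T) = {y}.
For T -> c: FIRST(c) = {c}, so it goes in M[T, t] for t ∈ {c}.
None of these place a production in M[T, a].

none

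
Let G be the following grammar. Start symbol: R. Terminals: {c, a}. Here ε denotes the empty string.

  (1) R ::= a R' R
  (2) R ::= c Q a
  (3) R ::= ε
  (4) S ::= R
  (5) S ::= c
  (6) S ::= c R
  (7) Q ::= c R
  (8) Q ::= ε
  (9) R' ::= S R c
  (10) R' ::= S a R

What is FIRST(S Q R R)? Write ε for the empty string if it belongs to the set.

FIRST(R) = {ε, a, c}
FIRST(Q) = {ε, c}
FIRST(S) = {ε, a, c}  (via R)
FIRST(R') = {a, c}  (via S R c, S a R)
FIRST(S Q R R): take FIRST of each symbol in turn, carrying on past any symbol whose FIRST contains ε; result {ε, a, c}.

{ε, a, c}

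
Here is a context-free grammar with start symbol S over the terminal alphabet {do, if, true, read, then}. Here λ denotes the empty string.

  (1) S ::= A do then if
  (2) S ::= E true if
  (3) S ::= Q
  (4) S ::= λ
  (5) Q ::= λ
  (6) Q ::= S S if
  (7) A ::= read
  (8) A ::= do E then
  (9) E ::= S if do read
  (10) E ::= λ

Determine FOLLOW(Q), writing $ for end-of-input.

FIRST(A): from A::=read we get {read}; from A::=do E then we get {do}. So FIRST(A) = {do, read}.
FIRST(S): from S::=A do then if we get {do, read}; from S::=E true if we get {do, if, read, true}; from S::=Q we get {λ, do, if, read, true}; from S::=λ we get {λ}. So FIRST(S) = {λ, do, if, read, true}.
FIRST(Q): from Q::=λ we get {λ}; from Q::=S S if we get {do, if, read, true}. So FIRST(Q) = {λ, do, if, read, true}.
FIRST(E): from E::=S if do read we get {do, if, read, true}; from E::=λ we get {λ}. So FIRST(E) = {λ, do, if, read, true}.
FOLLOW(S) includes $ since S is the start symbol.
FOLLOW(S): in Q::=S S if (occurrence 1), S is followed by S if with FIRST {do, if, read, true}; in Q::=S S if (occurrence 2), S is followed by if with FIRST {if}; in E::=S if do read, S is followed by if do read with FIRST {if}. Thus FOLLOW(S) = {$, do, if, read, true}.
FOLLOW(Q): in S::=Q, the suffix after Q is empty, so FOLLOW(Q) ⊇ FOLLOW(S) = {$, do, if, read, true}. Thus FOLLOW(Q) = {$, do, if, read, true}.
FOLLOW(A): in S::=A do then if, A is followed by do then if with FIRST {do}. Thus FOLLOW(A) = {do}.
FOLLOW(E): in S::=E true if, E is followed by true if with FIRST {true}; in A::=do E then, E is followed by then with FIRST {then}. Thus FOLLOW(E) = {then, true}.

{$, do, if, read, true}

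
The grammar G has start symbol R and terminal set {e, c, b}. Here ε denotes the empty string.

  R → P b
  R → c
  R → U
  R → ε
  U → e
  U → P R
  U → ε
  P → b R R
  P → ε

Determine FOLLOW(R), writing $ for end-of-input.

{$, b, c, e}

FIRST(P) = {ε, b}
FIRST(R) = {ε, b, c, e}  (via P b, U)
FIRST(U) = {ε, b, c, e}  (via P R)
FOLLOW(R) includes $ since R is the start symbol.
FOLLOW(R): in U→P R, the suffix after R is empty, so FOLLOW(R) ⊇ FOLLOW(U) = {$, b, c, e}; in P→b R R (occurrence 1), R is followed by R with FIRST {ε, b, c, e}; in P→b R R (occurrence 1), the suffix after R is nullable, so FOLLOW(R) ⊇ FOLLOW(P) = {$, b, c, e}; in P→b R R (occurrence 2), the suffix after R is empty, so FOLLOW(R) ⊇ FOLLOW(P) = {$, b, c, e}. Thus FOLLOW(R) = {$, b, c, e}.
FOLLOW(U): in R→U, the suffix after U is empty, so FOLLOW(U) ⊇ FOLLOW(R) = {$, b, c, e}. Thus FOLLOW(U) = {$, b, c, e}.
FOLLOW(P): in R→P b, P is followed by b with FIRST {b}; in U→P R, P is followed by R with FIRST {ε, b, c, e}; in U→P R, the suffix after P is nullable, so FOLLOW(P) ⊇ FOLLOW(U) = {$, b, c, e}. Thus FOLLOW(P) = {$, b, c, e}.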